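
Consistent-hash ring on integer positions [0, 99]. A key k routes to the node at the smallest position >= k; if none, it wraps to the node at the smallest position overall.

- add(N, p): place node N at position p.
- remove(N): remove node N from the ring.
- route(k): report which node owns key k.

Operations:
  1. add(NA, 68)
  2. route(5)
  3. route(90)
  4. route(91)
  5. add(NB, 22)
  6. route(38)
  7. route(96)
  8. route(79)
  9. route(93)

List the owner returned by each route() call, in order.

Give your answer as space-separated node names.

Op 1: add NA@68 -> ring=[68:NA]
Op 2: route key 5: smallest pos >= 5 is 68 -> NA
Op 3: route key 90: none >= 90, wrap to smallest pos 68 -> NA
Op 4: route key 91: none >= 91, wrap to smallest pos 68 -> NA
Op 5: add NB@22 -> ring=[22:NB,68:NA]
Op 6: route key 38: smallest pos >= 38 is 68 -> NA
Op 7: route key 96: none >= 96, wrap to smallest pos 22 -> NB
Op 8: route key 79: none >= 79, wrap to smallest pos 22 -> NB
Op 9: route key 93: none >= 93, wrap to smallest pos 22 -> NB

Answer: NA NA NA NA NB NB NB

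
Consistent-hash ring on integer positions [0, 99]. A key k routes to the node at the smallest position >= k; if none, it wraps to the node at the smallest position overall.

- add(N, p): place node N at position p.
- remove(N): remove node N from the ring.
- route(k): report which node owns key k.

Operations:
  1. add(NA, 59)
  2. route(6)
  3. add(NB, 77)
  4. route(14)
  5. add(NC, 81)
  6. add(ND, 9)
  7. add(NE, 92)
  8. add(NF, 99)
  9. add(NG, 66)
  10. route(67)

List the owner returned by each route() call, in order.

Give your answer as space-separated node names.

Answer: NA NA NB

Derivation:
Op 1: add NA@59 -> ring=[59:NA]
Op 2: route key 6: smallest pos >= 6 is 59 -> NA
Op 3: add NB@77 -> ring=[59:NA,77:NB]
Op 4: route key 14: smallest pos >= 14 is 59 -> NA
Op 5: add NC@81 -> ring=[59:NA,77:NB,81:NC]
Op 6: add ND@9 -> ring=[9:ND,59:NA,77:NB,81:NC]
Op 7: add NE@92 -> ring=[9:ND,59:NA,77:NB,81:NC,92:NE]
Op 8: add NF@99 -> ring=[9:ND,59:NA,77:NB,81:NC,92:NE,99:NF]
Op 9: add NG@66 -> ring=[9:ND,59:NA,66:NG,77:NB,81:NC,92:NE,99:NF]
Op 10: route key 67: smallest pos >= 67 is 77 -> NB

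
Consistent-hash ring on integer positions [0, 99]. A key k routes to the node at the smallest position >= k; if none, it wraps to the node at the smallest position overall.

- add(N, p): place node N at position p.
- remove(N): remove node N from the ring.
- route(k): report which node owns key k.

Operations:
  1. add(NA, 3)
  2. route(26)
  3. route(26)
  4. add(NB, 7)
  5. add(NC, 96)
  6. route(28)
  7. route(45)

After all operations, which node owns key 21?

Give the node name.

Answer: NC

Derivation:
Op 1: add NA@3 -> ring=[3:NA]
Op 2: route key 26: none >= 26, wrap to smallest pos 3 -> NA
Op 3: route key 26: none >= 26, wrap to smallest pos 3 -> NA
Op 4: add NB@7 -> ring=[3:NA,7:NB]
Op 5: add NC@96 -> ring=[3:NA,7:NB,96:NC]
Op 6: route key 28: smallest pos >= 28 is 96 -> NC
Op 7: route key 45: smallest pos >= 45 is 96 -> NC
Final route key 21: smallest pos >= 21 is 96 -> NC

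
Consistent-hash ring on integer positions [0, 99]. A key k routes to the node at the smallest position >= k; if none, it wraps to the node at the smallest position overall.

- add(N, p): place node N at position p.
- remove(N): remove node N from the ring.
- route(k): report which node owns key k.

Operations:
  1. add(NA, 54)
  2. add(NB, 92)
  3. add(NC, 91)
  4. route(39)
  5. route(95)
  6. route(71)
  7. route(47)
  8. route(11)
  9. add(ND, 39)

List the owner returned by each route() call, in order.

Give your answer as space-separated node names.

Op 1: add NA@54 -> ring=[54:NA]
Op 2: add NB@92 -> ring=[54:NA,92:NB]
Op 3: add NC@91 -> ring=[54:NA,91:NC,92:NB]
Op 4: route key 39: smallest pos >= 39 is 54 -> NA
Op 5: route key 95: none >= 95, wrap to smallest pos 54 -> NA
Op 6: route key 71: smallest pos >= 71 is 91 -> NC
Op 7: route key 47: smallest pos >= 47 is 54 -> NA
Op 8: route key 11: smallest pos >= 11 is 54 -> NA
Op 9: add ND@39 -> ring=[39:ND,54:NA,91:NC,92:NB]

Answer: NA NA NC NA NA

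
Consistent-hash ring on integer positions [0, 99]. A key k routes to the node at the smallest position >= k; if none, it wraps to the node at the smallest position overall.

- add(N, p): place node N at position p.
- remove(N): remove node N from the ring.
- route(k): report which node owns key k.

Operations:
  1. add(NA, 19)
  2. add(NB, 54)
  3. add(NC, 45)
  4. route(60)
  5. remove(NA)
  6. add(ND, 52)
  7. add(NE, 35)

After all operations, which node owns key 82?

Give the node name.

Op 1: add NA@19 -> ring=[19:NA]
Op 2: add NB@54 -> ring=[19:NA,54:NB]
Op 3: add NC@45 -> ring=[19:NA,45:NC,54:NB]
Op 4: route key 60: none >= 60, wrap to smallest pos 19 -> NA
Op 5: remove NA -> ring=[45:NC,54:NB]
Op 6: add ND@52 -> ring=[45:NC,52:ND,54:NB]
Op 7: add NE@35 -> ring=[35:NE,45:NC,52:ND,54:NB]
Final route key 82: none >= 82, wrap to smallest pos 35 -> NE

Answer: NE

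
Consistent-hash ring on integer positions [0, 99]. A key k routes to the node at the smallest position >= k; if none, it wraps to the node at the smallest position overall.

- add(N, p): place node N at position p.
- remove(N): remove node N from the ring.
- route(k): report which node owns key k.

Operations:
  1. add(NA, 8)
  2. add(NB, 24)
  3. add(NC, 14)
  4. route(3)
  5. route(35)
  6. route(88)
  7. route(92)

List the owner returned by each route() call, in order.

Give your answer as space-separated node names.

Op 1: add NA@8 -> ring=[8:NA]
Op 2: add NB@24 -> ring=[8:NA,24:NB]
Op 3: add NC@14 -> ring=[8:NA,14:NC,24:NB]
Op 4: route key 3: smallest pos >= 3 is 8 -> NA
Op 5: route key 35: none >= 35, wrap to smallest pos 8 -> NA
Op 6: route key 88: none >= 88, wrap to smallest pos 8 -> NA
Op 7: route key 92: none >= 92, wrap to smallest pos 8 -> NA

Answer: NA NA NA NA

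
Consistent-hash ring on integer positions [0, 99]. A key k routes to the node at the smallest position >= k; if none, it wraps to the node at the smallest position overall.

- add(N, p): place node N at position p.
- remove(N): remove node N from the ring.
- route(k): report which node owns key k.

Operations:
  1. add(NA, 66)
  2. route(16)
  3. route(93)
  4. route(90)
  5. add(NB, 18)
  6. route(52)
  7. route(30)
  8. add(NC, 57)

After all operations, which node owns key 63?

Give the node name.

Op 1: add NA@66 -> ring=[66:NA]
Op 2: route key 16: smallest pos >= 16 is 66 -> NA
Op 3: route key 93: none >= 93, wrap to smallest pos 66 -> NA
Op 4: route key 90: none >= 90, wrap to smallest pos 66 -> NA
Op 5: add NB@18 -> ring=[18:NB,66:NA]
Op 6: route key 52: smallest pos >= 52 is 66 -> NA
Op 7: route key 30: smallest pos >= 30 is 66 -> NA
Op 8: add NC@57 -> ring=[18:NB,57:NC,66:NA]
Final route key 63: smallest pos >= 63 is 66 -> NA

Answer: NA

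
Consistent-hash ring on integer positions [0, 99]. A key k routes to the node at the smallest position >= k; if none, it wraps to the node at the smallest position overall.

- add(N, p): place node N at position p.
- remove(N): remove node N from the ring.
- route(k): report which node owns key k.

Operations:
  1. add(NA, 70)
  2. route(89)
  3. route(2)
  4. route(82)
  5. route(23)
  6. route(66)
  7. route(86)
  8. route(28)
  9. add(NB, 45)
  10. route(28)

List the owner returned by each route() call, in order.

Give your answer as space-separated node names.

Answer: NA NA NA NA NA NA NA NB

Derivation:
Op 1: add NA@70 -> ring=[70:NA]
Op 2: route key 89: none >= 89, wrap to smallest pos 70 -> NA
Op 3: route key 2: smallest pos >= 2 is 70 -> NA
Op 4: route key 82: none >= 82, wrap to smallest pos 70 -> NA
Op 5: route key 23: smallest pos >= 23 is 70 -> NA
Op 6: route key 66: smallest pos >= 66 is 70 -> NA
Op 7: route key 86: none >= 86, wrap to smallest pos 70 -> NA
Op 8: route key 28: smallest pos >= 28 is 70 -> NA
Op 9: add NB@45 -> ring=[45:NB,70:NA]
Op 10: route key 28: smallest pos >= 28 is 45 -> NB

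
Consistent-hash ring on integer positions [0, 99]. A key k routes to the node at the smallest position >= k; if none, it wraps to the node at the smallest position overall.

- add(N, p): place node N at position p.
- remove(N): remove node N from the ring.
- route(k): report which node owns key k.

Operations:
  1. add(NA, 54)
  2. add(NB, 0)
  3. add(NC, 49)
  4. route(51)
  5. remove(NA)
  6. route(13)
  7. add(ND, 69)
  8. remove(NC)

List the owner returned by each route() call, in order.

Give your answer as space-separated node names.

Answer: NA NC

Derivation:
Op 1: add NA@54 -> ring=[54:NA]
Op 2: add NB@0 -> ring=[0:NB,54:NA]
Op 3: add NC@49 -> ring=[0:NB,49:NC,54:NA]
Op 4: route key 51: smallest pos >= 51 is 54 -> NA
Op 5: remove NA -> ring=[0:NB,49:NC]
Op 6: route key 13: smallest pos >= 13 is 49 -> NC
Op 7: add ND@69 -> ring=[0:NB,49:NC,69:ND]
Op 8: remove NC -> ring=[0:NB,69:ND]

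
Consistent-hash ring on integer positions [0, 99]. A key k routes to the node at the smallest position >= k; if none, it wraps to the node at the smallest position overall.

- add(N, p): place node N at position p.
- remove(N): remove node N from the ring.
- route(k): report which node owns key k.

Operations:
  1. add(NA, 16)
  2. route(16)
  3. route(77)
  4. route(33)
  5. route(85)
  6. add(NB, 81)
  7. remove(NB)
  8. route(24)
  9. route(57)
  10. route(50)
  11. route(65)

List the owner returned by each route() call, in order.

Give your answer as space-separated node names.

Answer: NA NA NA NA NA NA NA NA

Derivation:
Op 1: add NA@16 -> ring=[16:NA]
Op 2: route key 16: smallest pos >= 16 is 16 -> NA
Op 3: route key 77: none >= 77, wrap to smallest pos 16 -> NA
Op 4: route key 33: none >= 33, wrap to smallest pos 16 -> NA
Op 5: route key 85: none >= 85, wrap to smallest pos 16 -> NA
Op 6: add NB@81 -> ring=[16:NA,81:NB]
Op 7: remove NB -> ring=[16:NA]
Op 8: route key 24: none >= 24, wrap to smallest pos 16 -> NA
Op 9: route key 57: none >= 57, wrap to smallest pos 16 -> NA
Op 10: route key 50: none >= 50, wrap to smallest pos 16 -> NA
Op 11: route key 65: none >= 65, wrap to smallest pos 16 -> NA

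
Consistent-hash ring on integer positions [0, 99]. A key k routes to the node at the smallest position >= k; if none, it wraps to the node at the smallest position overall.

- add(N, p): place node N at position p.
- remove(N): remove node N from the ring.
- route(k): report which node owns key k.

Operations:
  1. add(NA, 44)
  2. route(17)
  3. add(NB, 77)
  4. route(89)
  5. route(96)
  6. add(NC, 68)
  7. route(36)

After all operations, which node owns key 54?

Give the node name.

Answer: NC

Derivation:
Op 1: add NA@44 -> ring=[44:NA]
Op 2: route key 17: smallest pos >= 17 is 44 -> NA
Op 3: add NB@77 -> ring=[44:NA,77:NB]
Op 4: route key 89: none >= 89, wrap to smallest pos 44 -> NA
Op 5: route key 96: none >= 96, wrap to smallest pos 44 -> NA
Op 6: add NC@68 -> ring=[44:NA,68:NC,77:NB]
Op 7: route key 36: smallest pos >= 36 is 44 -> NA
Final route key 54: smallest pos >= 54 is 68 -> NC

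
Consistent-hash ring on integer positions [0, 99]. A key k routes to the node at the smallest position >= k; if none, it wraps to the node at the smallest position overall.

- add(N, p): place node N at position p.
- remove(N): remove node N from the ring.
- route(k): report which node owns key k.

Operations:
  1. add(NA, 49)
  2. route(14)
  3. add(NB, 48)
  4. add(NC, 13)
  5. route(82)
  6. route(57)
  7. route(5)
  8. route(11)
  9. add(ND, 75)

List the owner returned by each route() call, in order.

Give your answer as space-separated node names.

Answer: NA NC NC NC NC

Derivation:
Op 1: add NA@49 -> ring=[49:NA]
Op 2: route key 14: smallest pos >= 14 is 49 -> NA
Op 3: add NB@48 -> ring=[48:NB,49:NA]
Op 4: add NC@13 -> ring=[13:NC,48:NB,49:NA]
Op 5: route key 82: none >= 82, wrap to smallest pos 13 -> NC
Op 6: route key 57: none >= 57, wrap to smallest pos 13 -> NC
Op 7: route key 5: smallest pos >= 5 is 13 -> NC
Op 8: route key 11: smallest pos >= 11 is 13 -> NC
Op 9: add ND@75 -> ring=[13:NC,48:NB,49:NA,75:ND]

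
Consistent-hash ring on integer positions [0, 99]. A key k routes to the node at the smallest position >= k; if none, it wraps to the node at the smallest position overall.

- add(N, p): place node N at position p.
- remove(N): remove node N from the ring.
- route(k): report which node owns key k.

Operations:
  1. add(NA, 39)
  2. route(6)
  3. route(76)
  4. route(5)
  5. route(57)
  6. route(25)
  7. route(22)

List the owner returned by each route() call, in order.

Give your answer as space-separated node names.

Op 1: add NA@39 -> ring=[39:NA]
Op 2: route key 6: smallest pos >= 6 is 39 -> NA
Op 3: route key 76: none >= 76, wrap to smallest pos 39 -> NA
Op 4: route key 5: smallest pos >= 5 is 39 -> NA
Op 5: route key 57: none >= 57, wrap to smallest pos 39 -> NA
Op 6: route key 25: smallest pos >= 25 is 39 -> NA
Op 7: route key 22: smallest pos >= 22 is 39 -> NA

Answer: NA NA NA NA NA NA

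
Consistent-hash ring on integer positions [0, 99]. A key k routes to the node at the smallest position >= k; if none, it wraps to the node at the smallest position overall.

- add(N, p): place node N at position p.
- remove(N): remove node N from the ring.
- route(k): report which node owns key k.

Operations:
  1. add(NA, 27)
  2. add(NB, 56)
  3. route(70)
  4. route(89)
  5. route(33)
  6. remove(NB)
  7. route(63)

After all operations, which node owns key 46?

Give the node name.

Answer: NA

Derivation:
Op 1: add NA@27 -> ring=[27:NA]
Op 2: add NB@56 -> ring=[27:NA,56:NB]
Op 3: route key 70: none >= 70, wrap to smallest pos 27 -> NA
Op 4: route key 89: none >= 89, wrap to smallest pos 27 -> NA
Op 5: route key 33: smallest pos >= 33 is 56 -> NB
Op 6: remove NB -> ring=[27:NA]
Op 7: route key 63: none >= 63, wrap to smallest pos 27 -> NA
Final route key 46: none >= 46, wrap to smallest pos 27 -> NA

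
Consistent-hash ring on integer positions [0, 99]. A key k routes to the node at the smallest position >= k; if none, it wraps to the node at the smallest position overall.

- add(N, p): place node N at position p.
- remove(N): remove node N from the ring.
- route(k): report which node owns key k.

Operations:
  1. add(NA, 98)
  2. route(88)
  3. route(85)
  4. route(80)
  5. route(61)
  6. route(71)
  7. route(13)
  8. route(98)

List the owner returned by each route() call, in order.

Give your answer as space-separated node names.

Op 1: add NA@98 -> ring=[98:NA]
Op 2: route key 88: smallest pos >= 88 is 98 -> NA
Op 3: route key 85: smallest pos >= 85 is 98 -> NA
Op 4: route key 80: smallest pos >= 80 is 98 -> NA
Op 5: route key 61: smallest pos >= 61 is 98 -> NA
Op 6: route key 71: smallest pos >= 71 is 98 -> NA
Op 7: route key 13: smallest pos >= 13 is 98 -> NA
Op 8: route key 98: smallest pos >= 98 is 98 -> NA

Answer: NA NA NA NA NA NA NA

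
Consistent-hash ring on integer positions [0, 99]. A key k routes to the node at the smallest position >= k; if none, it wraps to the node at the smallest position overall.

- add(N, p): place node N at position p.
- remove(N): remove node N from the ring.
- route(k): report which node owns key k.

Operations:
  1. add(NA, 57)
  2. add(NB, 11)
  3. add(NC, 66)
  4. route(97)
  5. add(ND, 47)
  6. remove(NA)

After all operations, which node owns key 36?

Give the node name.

Answer: ND

Derivation:
Op 1: add NA@57 -> ring=[57:NA]
Op 2: add NB@11 -> ring=[11:NB,57:NA]
Op 3: add NC@66 -> ring=[11:NB,57:NA,66:NC]
Op 4: route key 97: none >= 97, wrap to smallest pos 11 -> NB
Op 5: add ND@47 -> ring=[11:NB,47:ND,57:NA,66:NC]
Op 6: remove NA -> ring=[11:NB,47:ND,66:NC]
Final route key 36: smallest pos >= 36 is 47 -> ND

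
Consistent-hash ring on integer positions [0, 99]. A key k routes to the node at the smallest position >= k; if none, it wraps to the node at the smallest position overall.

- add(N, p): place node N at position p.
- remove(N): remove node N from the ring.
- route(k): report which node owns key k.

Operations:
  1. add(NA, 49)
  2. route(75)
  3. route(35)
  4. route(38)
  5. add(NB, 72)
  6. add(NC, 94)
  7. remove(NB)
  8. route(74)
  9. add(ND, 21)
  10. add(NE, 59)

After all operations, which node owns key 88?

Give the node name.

Answer: NC

Derivation:
Op 1: add NA@49 -> ring=[49:NA]
Op 2: route key 75: none >= 75, wrap to smallest pos 49 -> NA
Op 3: route key 35: smallest pos >= 35 is 49 -> NA
Op 4: route key 38: smallest pos >= 38 is 49 -> NA
Op 5: add NB@72 -> ring=[49:NA,72:NB]
Op 6: add NC@94 -> ring=[49:NA,72:NB,94:NC]
Op 7: remove NB -> ring=[49:NA,94:NC]
Op 8: route key 74: smallest pos >= 74 is 94 -> NC
Op 9: add ND@21 -> ring=[21:ND,49:NA,94:NC]
Op 10: add NE@59 -> ring=[21:ND,49:NA,59:NE,94:NC]
Final route key 88: smallest pos >= 88 is 94 -> NC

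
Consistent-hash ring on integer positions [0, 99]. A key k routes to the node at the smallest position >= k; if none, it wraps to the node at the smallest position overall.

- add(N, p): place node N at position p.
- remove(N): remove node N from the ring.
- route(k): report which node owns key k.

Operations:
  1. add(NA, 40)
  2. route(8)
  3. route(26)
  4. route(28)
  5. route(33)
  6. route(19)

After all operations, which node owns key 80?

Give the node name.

Op 1: add NA@40 -> ring=[40:NA]
Op 2: route key 8: smallest pos >= 8 is 40 -> NA
Op 3: route key 26: smallest pos >= 26 is 40 -> NA
Op 4: route key 28: smallest pos >= 28 is 40 -> NA
Op 5: route key 33: smallest pos >= 33 is 40 -> NA
Op 6: route key 19: smallest pos >= 19 is 40 -> NA
Final route key 80: none >= 80, wrap to smallest pos 40 -> NA

Answer: NA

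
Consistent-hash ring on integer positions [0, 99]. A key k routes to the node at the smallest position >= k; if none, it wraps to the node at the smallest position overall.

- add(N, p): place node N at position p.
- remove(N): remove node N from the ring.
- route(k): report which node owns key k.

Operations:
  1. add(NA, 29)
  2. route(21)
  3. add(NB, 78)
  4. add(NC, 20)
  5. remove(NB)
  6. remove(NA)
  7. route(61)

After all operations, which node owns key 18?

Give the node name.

Op 1: add NA@29 -> ring=[29:NA]
Op 2: route key 21: smallest pos >= 21 is 29 -> NA
Op 3: add NB@78 -> ring=[29:NA,78:NB]
Op 4: add NC@20 -> ring=[20:NC,29:NA,78:NB]
Op 5: remove NB -> ring=[20:NC,29:NA]
Op 6: remove NA -> ring=[20:NC]
Op 7: route key 61: none >= 61, wrap to smallest pos 20 -> NC
Final route key 18: smallest pos >= 18 is 20 -> NC

Answer: NC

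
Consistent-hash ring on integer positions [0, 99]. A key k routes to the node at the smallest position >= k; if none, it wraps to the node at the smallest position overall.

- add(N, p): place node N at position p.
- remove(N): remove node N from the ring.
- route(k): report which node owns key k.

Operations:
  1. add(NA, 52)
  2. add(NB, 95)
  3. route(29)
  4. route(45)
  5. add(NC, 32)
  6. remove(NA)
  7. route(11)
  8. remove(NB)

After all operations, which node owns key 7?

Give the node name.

Op 1: add NA@52 -> ring=[52:NA]
Op 2: add NB@95 -> ring=[52:NA,95:NB]
Op 3: route key 29: smallest pos >= 29 is 52 -> NA
Op 4: route key 45: smallest pos >= 45 is 52 -> NA
Op 5: add NC@32 -> ring=[32:NC,52:NA,95:NB]
Op 6: remove NA -> ring=[32:NC,95:NB]
Op 7: route key 11: smallest pos >= 11 is 32 -> NC
Op 8: remove NB -> ring=[32:NC]
Final route key 7: smallest pos >= 7 is 32 -> NC

Answer: NC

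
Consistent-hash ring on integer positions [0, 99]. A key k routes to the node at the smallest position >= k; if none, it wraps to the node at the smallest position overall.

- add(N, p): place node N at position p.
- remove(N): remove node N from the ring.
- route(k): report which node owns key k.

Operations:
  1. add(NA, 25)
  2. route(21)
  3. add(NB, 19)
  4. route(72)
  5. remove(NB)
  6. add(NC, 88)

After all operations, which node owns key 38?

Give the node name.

Op 1: add NA@25 -> ring=[25:NA]
Op 2: route key 21: smallest pos >= 21 is 25 -> NA
Op 3: add NB@19 -> ring=[19:NB,25:NA]
Op 4: route key 72: none >= 72, wrap to smallest pos 19 -> NB
Op 5: remove NB -> ring=[25:NA]
Op 6: add NC@88 -> ring=[25:NA,88:NC]
Final route key 38: smallest pos >= 38 is 88 -> NC

Answer: NC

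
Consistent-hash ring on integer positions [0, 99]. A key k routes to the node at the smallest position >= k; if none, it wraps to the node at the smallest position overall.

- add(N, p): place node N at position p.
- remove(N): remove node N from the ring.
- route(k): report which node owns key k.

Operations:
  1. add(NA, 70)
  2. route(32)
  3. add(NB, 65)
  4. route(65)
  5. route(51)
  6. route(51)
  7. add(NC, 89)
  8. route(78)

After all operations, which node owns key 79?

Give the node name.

Answer: NC

Derivation:
Op 1: add NA@70 -> ring=[70:NA]
Op 2: route key 32: smallest pos >= 32 is 70 -> NA
Op 3: add NB@65 -> ring=[65:NB,70:NA]
Op 4: route key 65: smallest pos >= 65 is 65 -> NB
Op 5: route key 51: smallest pos >= 51 is 65 -> NB
Op 6: route key 51: smallest pos >= 51 is 65 -> NB
Op 7: add NC@89 -> ring=[65:NB,70:NA,89:NC]
Op 8: route key 78: smallest pos >= 78 is 89 -> NC
Final route key 79: smallest pos >= 79 is 89 -> NC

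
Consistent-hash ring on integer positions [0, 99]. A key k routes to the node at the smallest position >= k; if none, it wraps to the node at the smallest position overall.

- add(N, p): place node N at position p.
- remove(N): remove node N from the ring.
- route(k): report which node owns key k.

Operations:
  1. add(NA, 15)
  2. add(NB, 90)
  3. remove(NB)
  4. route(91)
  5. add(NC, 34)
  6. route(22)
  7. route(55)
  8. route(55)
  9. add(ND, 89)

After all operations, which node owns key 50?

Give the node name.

Answer: ND

Derivation:
Op 1: add NA@15 -> ring=[15:NA]
Op 2: add NB@90 -> ring=[15:NA,90:NB]
Op 3: remove NB -> ring=[15:NA]
Op 4: route key 91: none >= 91, wrap to smallest pos 15 -> NA
Op 5: add NC@34 -> ring=[15:NA,34:NC]
Op 6: route key 22: smallest pos >= 22 is 34 -> NC
Op 7: route key 55: none >= 55, wrap to smallest pos 15 -> NA
Op 8: route key 55: none >= 55, wrap to smallest pos 15 -> NA
Op 9: add ND@89 -> ring=[15:NA,34:NC,89:ND]
Final route key 50: smallest pos >= 50 is 89 -> ND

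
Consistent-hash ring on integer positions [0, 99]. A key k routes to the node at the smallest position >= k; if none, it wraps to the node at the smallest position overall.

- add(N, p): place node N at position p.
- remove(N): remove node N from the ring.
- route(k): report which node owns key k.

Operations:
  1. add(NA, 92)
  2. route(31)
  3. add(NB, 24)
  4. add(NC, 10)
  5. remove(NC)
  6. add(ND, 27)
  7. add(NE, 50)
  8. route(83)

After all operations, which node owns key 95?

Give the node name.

Answer: NB

Derivation:
Op 1: add NA@92 -> ring=[92:NA]
Op 2: route key 31: smallest pos >= 31 is 92 -> NA
Op 3: add NB@24 -> ring=[24:NB,92:NA]
Op 4: add NC@10 -> ring=[10:NC,24:NB,92:NA]
Op 5: remove NC -> ring=[24:NB,92:NA]
Op 6: add ND@27 -> ring=[24:NB,27:ND,92:NA]
Op 7: add NE@50 -> ring=[24:NB,27:ND,50:NE,92:NA]
Op 8: route key 83: smallest pos >= 83 is 92 -> NA
Final route key 95: none >= 95, wrap to smallest pos 24 -> NB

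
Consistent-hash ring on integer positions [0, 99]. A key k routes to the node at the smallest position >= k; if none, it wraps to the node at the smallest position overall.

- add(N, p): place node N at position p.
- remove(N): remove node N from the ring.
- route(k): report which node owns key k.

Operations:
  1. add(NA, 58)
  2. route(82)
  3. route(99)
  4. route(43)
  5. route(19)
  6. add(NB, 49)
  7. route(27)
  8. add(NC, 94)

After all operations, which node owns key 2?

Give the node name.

Op 1: add NA@58 -> ring=[58:NA]
Op 2: route key 82: none >= 82, wrap to smallest pos 58 -> NA
Op 3: route key 99: none >= 99, wrap to smallest pos 58 -> NA
Op 4: route key 43: smallest pos >= 43 is 58 -> NA
Op 5: route key 19: smallest pos >= 19 is 58 -> NA
Op 6: add NB@49 -> ring=[49:NB,58:NA]
Op 7: route key 27: smallest pos >= 27 is 49 -> NB
Op 8: add NC@94 -> ring=[49:NB,58:NA,94:NC]
Final route key 2: smallest pos >= 2 is 49 -> NB

Answer: NB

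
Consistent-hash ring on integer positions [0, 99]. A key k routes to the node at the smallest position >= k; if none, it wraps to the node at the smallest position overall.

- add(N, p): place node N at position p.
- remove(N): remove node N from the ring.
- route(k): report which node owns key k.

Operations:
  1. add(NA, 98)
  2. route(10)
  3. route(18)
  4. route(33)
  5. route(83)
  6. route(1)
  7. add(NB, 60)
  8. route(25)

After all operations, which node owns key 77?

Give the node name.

Answer: NA

Derivation:
Op 1: add NA@98 -> ring=[98:NA]
Op 2: route key 10: smallest pos >= 10 is 98 -> NA
Op 3: route key 18: smallest pos >= 18 is 98 -> NA
Op 4: route key 33: smallest pos >= 33 is 98 -> NA
Op 5: route key 83: smallest pos >= 83 is 98 -> NA
Op 6: route key 1: smallest pos >= 1 is 98 -> NA
Op 7: add NB@60 -> ring=[60:NB,98:NA]
Op 8: route key 25: smallest pos >= 25 is 60 -> NB
Final route key 77: smallest pos >= 77 is 98 -> NA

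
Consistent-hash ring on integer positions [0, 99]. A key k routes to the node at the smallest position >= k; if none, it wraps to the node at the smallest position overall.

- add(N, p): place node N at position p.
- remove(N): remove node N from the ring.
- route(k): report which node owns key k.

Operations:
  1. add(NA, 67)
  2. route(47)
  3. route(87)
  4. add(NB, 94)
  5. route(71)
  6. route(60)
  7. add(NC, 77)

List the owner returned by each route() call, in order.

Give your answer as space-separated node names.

Op 1: add NA@67 -> ring=[67:NA]
Op 2: route key 47: smallest pos >= 47 is 67 -> NA
Op 3: route key 87: none >= 87, wrap to smallest pos 67 -> NA
Op 4: add NB@94 -> ring=[67:NA,94:NB]
Op 5: route key 71: smallest pos >= 71 is 94 -> NB
Op 6: route key 60: smallest pos >= 60 is 67 -> NA
Op 7: add NC@77 -> ring=[67:NA,77:NC,94:NB]

Answer: NA NA NB NA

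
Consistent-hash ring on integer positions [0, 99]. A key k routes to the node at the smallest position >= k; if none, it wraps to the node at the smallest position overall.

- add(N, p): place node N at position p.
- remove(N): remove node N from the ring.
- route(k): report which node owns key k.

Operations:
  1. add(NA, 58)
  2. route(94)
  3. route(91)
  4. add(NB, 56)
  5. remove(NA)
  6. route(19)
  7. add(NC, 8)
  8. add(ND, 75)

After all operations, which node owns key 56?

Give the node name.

Answer: NB

Derivation:
Op 1: add NA@58 -> ring=[58:NA]
Op 2: route key 94: none >= 94, wrap to smallest pos 58 -> NA
Op 3: route key 91: none >= 91, wrap to smallest pos 58 -> NA
Op 4: add NB@56 -> ring=[56:NB,58:NA]
Op 5: remove NA -> ring=[56:NB]
Op 6: route key 19: smallest pos >= 19 is 56 -> NB
Op 7: add NC@8 -> ring=[8:NC,56:NB]
Op 8: add ND@75 -> ring=[8:NC,56:NB,75:ND]
Final route key 56: smallest pos >= 56 is 56 -> NB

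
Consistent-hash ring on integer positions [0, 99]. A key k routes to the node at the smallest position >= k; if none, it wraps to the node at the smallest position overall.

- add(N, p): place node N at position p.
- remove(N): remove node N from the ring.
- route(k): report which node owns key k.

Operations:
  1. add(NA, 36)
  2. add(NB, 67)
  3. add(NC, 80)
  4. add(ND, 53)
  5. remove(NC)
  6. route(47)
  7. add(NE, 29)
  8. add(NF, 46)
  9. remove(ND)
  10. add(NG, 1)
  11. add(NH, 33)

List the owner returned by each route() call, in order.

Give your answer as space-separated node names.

Op 1: add NA@36 -> ring=[36:NA]
Op 2: add NB@67 -> ring=[36:NA,67:NB]
Op 3: add NC@80 -> ring=[36:NA,67:NB,80:NC]
Op 4: add ND@53 -> ring=[36:NA,53:ND,67:NB,80:NC]
Op 5: remove NC -> ring=[36:NA,53:ND,67:NB]
Op 6: route key 47: smallest pos >= 47 is 53 -> ND
Op 7: add NE@29 -> ring=[29:NE,36:NA,53:ND,67:NB]
Op 8: add NF@46 -> ring=[29:NE,36:NA,46:NF,53:ND,67:NB]
Op 9: remove ND -> ring=[29:NE,36:NA,46:NF,67:NB]
Op 10: add NG@1 -> ring=[1:NG,29:NE,36:NA,46:NF,67:NB]
Op 11: add NH@33 -> ring=[1:NG,29:NE,33:NH,36:NA,46:NF,67:NB]

Answer: ND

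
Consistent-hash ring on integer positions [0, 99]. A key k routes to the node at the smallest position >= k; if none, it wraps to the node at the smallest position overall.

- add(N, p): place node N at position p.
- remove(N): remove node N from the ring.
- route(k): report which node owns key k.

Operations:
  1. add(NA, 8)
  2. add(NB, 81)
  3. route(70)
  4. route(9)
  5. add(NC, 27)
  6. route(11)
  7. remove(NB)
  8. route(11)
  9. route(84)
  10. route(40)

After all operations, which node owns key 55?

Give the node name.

Answer: NA

Derivation:
Op 1: add NA@8 -> ring=[8:NA]
Op 2: add NB@81 -> ring=[8:NA,81:NB]
Op 3: route key 70: smallest pos >= 70 is 81 -> NB
Op 4: route key 9: smallest pos >= 9 is 81 -> NB
Op 5: add NC@27 -> ring=[8:NA,27:NC,81:NB]
Op 6: route key 11: smallest pos >= 11 is 27 -> NC
Op 7: remove NB -> ring=[8:NA,27:NC]
Op 8: route key 11: smallest pos >= 11 is 27 -> NC
Op 9: route key 84: none >= 84, wrap to smallest pos 8 -> NA
Op 10: route key 40: none >= 40, wrap to smallest pos 8 -> NA
Final route key 55: none >= 55, wrap to smallest pos 8 -> NA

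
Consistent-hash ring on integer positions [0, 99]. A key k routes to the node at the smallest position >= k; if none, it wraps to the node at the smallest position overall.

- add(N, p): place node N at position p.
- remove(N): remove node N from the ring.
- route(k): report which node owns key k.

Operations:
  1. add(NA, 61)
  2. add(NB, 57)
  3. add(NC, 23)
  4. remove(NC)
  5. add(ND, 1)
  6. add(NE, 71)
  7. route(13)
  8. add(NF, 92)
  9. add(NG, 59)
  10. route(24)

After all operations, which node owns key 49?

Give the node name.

Answer: NB

Derivation:
Op 1: add NA@61 -> ring=[61:NA]
Op 2: add NB@57 -> ring=[57:NB,61:NA]
Op 3: add NC@23 -> ring=[23:NC,57:NB,61:NA]
Op 4: remove NC -> ring=[57:NB,61:NA]
Op 5: add ND@1 -> ring=[1:ND,57:NB,61:NA]
Op 6: add NE@71 -> ring=[1:ND,57:NB,61:NA,71:NE]
Op 7: route key 13: smallest pos >= 13 is 57 -> NB
Op 8: add NF@92 -> ring=[1:ND,57:NB,61:NA,71:NE,92:NF]
Op 9: add NG@59 -> ring=[1:ND,57:NB,59:NG,61:NA,71:NE,92:NF]
Op 10: route key 24: smallest pos >= 24 is 57 -> NB
Final route key 49: smallest pos >= 49 is 57 -> NB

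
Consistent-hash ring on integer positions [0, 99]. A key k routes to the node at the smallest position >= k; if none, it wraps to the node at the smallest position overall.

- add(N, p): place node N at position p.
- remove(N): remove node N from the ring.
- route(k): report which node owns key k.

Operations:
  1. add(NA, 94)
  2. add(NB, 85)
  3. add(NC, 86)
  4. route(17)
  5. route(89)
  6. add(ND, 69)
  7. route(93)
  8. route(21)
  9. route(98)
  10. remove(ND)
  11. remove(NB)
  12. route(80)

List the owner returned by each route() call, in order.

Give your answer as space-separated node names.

Answer: NB NA NA ND ND NC

Derivation:
Op 1: add NA@94 -> ring=[94:NA]
Op 2: add NB@85 -> ring=[85:NB,94:NA]
Op 3: add NC@86 -> ring=[85:NB,86:NC,94:NA]
Op 4: route key 17: smallest pos >= 17 is 85 -> NB
Op 5: route key 89: smallest pos >= 89 is 94 -> NA
Op 6: add ND@69 -> ring=[69:ND,85:NB,86:NC,94:NA]
Op 7: route key 93: smallest pos >= 93 is 94 -> NA
Op 8: route key 21: smallest pos >= 21 is 69 -> ND
Op 9: route key 98: none >= 98, wrap to smallest pos 69 -> ND
Op 10: remove ND -> ring=[85:NB,86:NC,94:NA]
Op 11: remove NB -> ring=[86:NC,94:NA]
Op 12: route key 80: smallest pos >= 80 is 86 -> NC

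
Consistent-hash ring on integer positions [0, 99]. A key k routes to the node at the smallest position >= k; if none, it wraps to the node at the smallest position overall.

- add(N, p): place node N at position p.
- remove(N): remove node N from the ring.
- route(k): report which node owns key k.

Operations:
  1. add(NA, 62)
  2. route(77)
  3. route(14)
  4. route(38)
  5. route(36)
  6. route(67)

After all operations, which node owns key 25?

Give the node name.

Op 1: add NA@62 -> ring=[62:NA]
Op 2: route key 77: none >= 77, wrap to smallest pos 62 -> NA
Op 3: route key 14: smallest pos >= 14 is 62 -> NA
Op 4: route key 38: smallest pos >= 38 is 62 -> NA
Op 5: route key 36: smallest pos >= 36 is 62 -> NA
Op 6: route key 67: none >= 67, wrap to smallest pos 62 -> NA
Final route key 25: smallest pos >= 25 is 62 -> NA

Answer: NA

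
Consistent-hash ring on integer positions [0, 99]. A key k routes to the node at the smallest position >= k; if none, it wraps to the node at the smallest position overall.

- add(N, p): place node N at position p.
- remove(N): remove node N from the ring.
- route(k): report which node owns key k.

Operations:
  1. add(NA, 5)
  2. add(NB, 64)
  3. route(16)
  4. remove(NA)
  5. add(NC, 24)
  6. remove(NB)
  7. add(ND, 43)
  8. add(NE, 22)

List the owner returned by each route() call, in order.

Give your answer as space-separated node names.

Op 1: add NA@5 -> ring=[5:NA]
Op 2: add NB@64 -> ring=[5:NA,64:NB]
Op 3: route key 16: smallest pos >= 16 is 64 -> NB
Op 4: remove NA -> ring=[64:NB]
Op 5: add NC@24 -> ring=[24:NC,64:NB]
Op 6: remove NB -> ring=[24:NC]
Op 7: add ND@43 -> ring=[24:NC,43:ND]
Op 8: add NE@22 -> ring=[22:NE,24:NC,43:ND]

Answer: NB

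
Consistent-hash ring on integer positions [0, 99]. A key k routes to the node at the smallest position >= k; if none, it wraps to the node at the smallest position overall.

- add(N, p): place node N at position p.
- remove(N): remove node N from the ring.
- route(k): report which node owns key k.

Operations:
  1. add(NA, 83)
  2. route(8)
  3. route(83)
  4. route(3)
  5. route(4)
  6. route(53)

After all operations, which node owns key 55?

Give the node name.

Answer: NA

Derivation:
Op 1: add NA@83 -> ring=[83:NA]
Op 2: route key 8: smallest pos >= 8 is 83 -> NA
Op 3: route key 83: smallest pos >= 83 is 83 -> NA
Op 4: route key 3: smallest pos >= 3 is 83 -> NA
Op 5: route key 4: smallest pos >= 4 is 83 -> NA
Op 6: route key 53: smallest pos >= 53 is 83 -> NA
Final route key 55: smallest pos >= 55 is 83 -> NA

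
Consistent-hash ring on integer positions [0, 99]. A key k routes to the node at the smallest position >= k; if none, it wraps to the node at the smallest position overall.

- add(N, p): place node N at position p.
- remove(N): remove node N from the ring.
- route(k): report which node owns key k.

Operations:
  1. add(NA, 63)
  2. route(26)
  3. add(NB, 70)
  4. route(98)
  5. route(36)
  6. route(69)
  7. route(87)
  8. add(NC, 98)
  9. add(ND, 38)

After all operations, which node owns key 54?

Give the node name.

Op 1: add NA@63 -> ring=[63:NA]
Op 2: route key 26: smallest pos >= 26 is 63 -> NA
Op 3: add NB@70 -> ring=[63:NA,70:NB]
Op 4: route key 98: none >= 98, wrap to smallest pos 63 -> NA
Op 5: route key 36: smallest pos >= 36 is 63 -> NA
Op 6: route key 69: smallest pos >= 69 is 70 -> NB
Op 7: route key 87: none >= 87, wrap to smallest pos 63 -> NA
Op 8: add NC@98 -> ring=[63:NA,70:NB,98:NC]
Op 9: add ND@38 -> ring=[38:ND,63:NA,70:NB,98:NC]
Final route key 54: smallest pos >= 54 is 63 -> NA

Answer: NA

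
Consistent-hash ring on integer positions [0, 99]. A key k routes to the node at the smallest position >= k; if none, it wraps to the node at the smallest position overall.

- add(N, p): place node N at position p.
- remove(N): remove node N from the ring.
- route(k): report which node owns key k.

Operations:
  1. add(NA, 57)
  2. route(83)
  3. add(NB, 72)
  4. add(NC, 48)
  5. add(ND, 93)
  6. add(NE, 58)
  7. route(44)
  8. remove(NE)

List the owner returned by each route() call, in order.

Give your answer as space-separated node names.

Answer: NA NC

Derivation:
Op 1: add NA@57 -> ring=[57:NA]
Op 2: route key 83: none >= 83, wrap to smallest pos 57 -> NA
Op 3: add NB@72 -> ring=[57:NA,72:NB]
Op 4: add NC@48 -> ring=[48:NC,57:NA,72:NB]
Op 5: add ND@93 -> ring=[48:NC,57:NA,72:NB,93:ND]
Op 6: add NE@58 -> ring=[48:NC,57:NA,58:NE,72:NB,93:ND]
Op 7: route key 44: smallest pos >= 44 is 48 -> NC
Op 8: remove NE -> ring=[48:NC,57:NA,72:NB,93:ND]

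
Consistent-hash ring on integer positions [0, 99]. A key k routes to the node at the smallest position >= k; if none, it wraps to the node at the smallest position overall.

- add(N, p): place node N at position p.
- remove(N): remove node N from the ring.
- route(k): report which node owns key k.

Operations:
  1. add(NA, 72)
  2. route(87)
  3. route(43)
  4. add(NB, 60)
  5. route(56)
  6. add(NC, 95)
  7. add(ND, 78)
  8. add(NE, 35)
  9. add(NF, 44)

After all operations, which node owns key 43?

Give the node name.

Answer: NF

Derivation:
Op 1: add NA@72 -> ring=[72:NA]
Op 2: route key 87: none >= 87, wrap to smallest pos 72 -> NA
Op 3: route key 43: smallest pos >= 43 is 72 -> NA
Op 4: add NB@60 -> ring=[60:NB,72:NA]
Op 5: route key 56: smallest pos >= 56 is 60 -> NB
Op 6: add NC@95 -> ring=[60:NB,72:NA,95:NC]
Op 7: add ND@78 -> ring=[60:NB,72:NA,78:ND,95:NC]
Op 8: add NE@35 -> ring=[35:NE,60:NB,72:NA,78:ND,95:NC]
Op 9: add NF@44 -> ring=[35:NE,44:NF,60:NB,72:NA,78:ND,95:NC]
Final route key 43: smallest pos >= 43 is 44 -> NF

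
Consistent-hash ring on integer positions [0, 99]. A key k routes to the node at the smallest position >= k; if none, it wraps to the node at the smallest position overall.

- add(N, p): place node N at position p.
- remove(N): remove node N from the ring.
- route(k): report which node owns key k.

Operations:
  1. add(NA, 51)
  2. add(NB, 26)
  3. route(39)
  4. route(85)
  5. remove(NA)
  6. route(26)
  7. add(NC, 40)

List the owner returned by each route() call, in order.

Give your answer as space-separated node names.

Op 1: add NA@51 -> ring=[51:NA]
Op 2: add NB@26 -> ring=[26:NB,51:NA]
Op 3: route key 39: smallest pos >= 39 is 51 -> NA
Op 4: route key 85: none >= 85, wrap to smallest pos 26 -> NB
Op 5: remove NA -> ring=[26:NB]
Op 6: route key 26: smallest pos >= 26 is 26 -> NB
Op 7: add NC@40 -> ring=[26:NB,40:NC]

Answer: NA NB NB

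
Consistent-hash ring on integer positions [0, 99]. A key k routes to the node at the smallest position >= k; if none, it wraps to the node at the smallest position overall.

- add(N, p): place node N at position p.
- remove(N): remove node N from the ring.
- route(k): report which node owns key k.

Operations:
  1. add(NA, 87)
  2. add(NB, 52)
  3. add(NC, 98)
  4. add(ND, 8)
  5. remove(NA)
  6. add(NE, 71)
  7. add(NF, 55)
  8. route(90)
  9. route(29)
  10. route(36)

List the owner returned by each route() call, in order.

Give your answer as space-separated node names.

Answer: NC NB NB

Derivation:
Op 1: add NA@87 -> ring=[87:NA]
Op 2: add NB@52 -> ring=[52:NB,87:NA]
Op 3: add NC@98 -> ring=[52:NB,87:NA,98:NC]
Op 4: add ND@8 -> ring=[8:ND,52:NB,87:NA,98:NC]
Op 5: remove NA -> ring=[8:ND,52:NB,98:NC]
Op 6: add NE@71 -> ring=[8:ND,52:NB,71:NE,98:NC]
Op 7: add NF@55 -> ring=[8:ND,52:NB,55:NF,71:NE,98:NC]
Op 8: route key 90: smallest pos >= 90 is 98 -> NC
Op 9: route key 29: smallest pos >= 29 is 52 -> NB
Op 10: route key 36: smallest pos >= 36 is 52 -> NB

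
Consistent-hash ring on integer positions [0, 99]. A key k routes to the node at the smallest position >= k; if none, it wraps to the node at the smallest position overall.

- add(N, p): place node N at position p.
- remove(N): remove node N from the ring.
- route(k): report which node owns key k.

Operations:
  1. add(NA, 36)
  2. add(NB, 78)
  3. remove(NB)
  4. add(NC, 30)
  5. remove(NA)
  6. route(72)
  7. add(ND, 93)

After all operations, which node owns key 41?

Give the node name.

Op 1: add NA@36 -> ring=[36:NA]
Op 2: add NB@78 -> ring=[36:NA,78:NB]
Op 3: remove NB -> ring=[36:NA]
Op 4: add NC@30 -> ring=[30:NC,36:NA]
Op 5: remove NA -> ring=[30:NC]
Op 6: route key 72: none >= 72, wrap to smallest pos 30 -> NC
Op 7: add ND@93 -> ring=[30:NC,93:ND]
Final route key 41: smallest pos >= 41 is 93 -> ND

Answer: ND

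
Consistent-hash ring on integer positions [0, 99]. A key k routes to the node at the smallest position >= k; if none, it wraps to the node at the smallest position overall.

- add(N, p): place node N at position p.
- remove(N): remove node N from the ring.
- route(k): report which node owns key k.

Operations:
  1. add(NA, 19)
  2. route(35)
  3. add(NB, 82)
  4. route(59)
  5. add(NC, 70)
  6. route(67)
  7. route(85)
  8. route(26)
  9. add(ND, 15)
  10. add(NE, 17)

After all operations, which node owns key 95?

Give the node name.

Answer: ND

Derivation:
Op 1: add NA@19 -> ring=[19:NA]
Op 2: route key 35: none >= 35, wrap to smallest pos 19 -> NA
Op 3: add NB@82 -> ring=[19:NA,82:NB]
Op 4: route key 59: smallest pos >= 59 is 82 -> NB
Op 5: add NC@70 -> ring=[19:NA,70:NC,82:NB]
Op 6: route key 67: smallest pos >= 67 is 70 -> NC
Op 7: route key 85: none >= 85, wrap to smallest pos 19 -> NA
Op 8: route key 26: smallest pos >= 26 is 70 -> NC
Op 9: add ND@15 -> ring=[15:ND,19:NA,70:NC,82:NB]
Op 10: add NE@17 -> ring=[15:ND,17:NE,19:NA,70:NC,82:NB]
Final route key 95: none >= 95, wrap to smallest pos 15 -> ND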